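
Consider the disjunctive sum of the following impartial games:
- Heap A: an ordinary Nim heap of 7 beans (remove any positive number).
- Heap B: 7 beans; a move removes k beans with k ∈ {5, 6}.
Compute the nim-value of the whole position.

6

Heap A is a plain Nim heap of size 7, so its Grundy value is 7.
For heap B, compute g(0), g(1), … with moves {5, 6}:
k:     0  1  2  3  4  5  6  7
g(k):  0  0  0  0  0  1  1  1
So g(7) = 1.
The value of a disjunctive sum is the nim-sum of the parts.
Combined value = 7 XOR 1 = 6.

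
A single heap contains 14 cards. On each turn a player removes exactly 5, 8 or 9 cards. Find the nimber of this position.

Grundy values for subtraction set {5, 8, 9}:
k:     0  1  2  3  4  5  6  7  8  9 10 11 12 13 14
g(k):  0  0  0  0  0  1  1  1  1  1  2  2  2  2  0
So g(14) = 0.

0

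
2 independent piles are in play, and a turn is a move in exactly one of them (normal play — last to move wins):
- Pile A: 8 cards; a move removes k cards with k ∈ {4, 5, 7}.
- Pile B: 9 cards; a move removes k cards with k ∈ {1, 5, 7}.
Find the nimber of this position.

3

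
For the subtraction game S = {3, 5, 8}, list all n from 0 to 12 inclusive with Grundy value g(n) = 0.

0, 1, 2, 11, 12

Build the Grundy sequence with g(k) = mex{g(k−s) : s ∈ {3, 5, 8}, s ≤ k}:
k:     0  1  2  3  4  5  6  7  8  9 10 11 12
g(k):  0  0  0  1  1  1  2  2  2  3  3  0  0
The P-positions (g = 0) in 0..12 are 0, 1, 2, 11, 12.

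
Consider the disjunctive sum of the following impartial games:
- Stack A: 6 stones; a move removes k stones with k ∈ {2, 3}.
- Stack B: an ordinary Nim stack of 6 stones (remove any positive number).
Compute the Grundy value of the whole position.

6

For stack A, compute g(0), g(1), … with moves {2, 3}:
k:     0  1  2  3  4  5  6
g(k):  0  0  1  1  2  0  0
So g(6) = 0.
Stack B is a plain Nim stack of size 6, so its Grundy value is 6.
The value of a disjunctive sum is the nim-sum of the parts.
Combined value = 0 XOR 6 = 6.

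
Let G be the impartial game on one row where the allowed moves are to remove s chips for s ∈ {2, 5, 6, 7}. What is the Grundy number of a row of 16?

0

Build the Grundy sequence with g(k) = mex{g(k−s) : s ∈ {2, 5, 6, 7}, s ≤ k}:
k:     0  1  2  3  4  5  6  7  8  9 10 11 12 13 14 15 16
g(k):  0  0  1  1  0  2  1  3  2  2  3  3  0  0  1  1  0
So g(16) = 0.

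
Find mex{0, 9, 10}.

0 is in the set but 1 is not, so the mex is 1.

1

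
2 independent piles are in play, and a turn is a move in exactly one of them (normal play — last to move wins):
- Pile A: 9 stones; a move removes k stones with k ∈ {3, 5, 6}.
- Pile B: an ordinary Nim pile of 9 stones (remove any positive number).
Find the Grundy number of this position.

9

Build the Grundy sequence for pile A with g(k) = mex{g(k−s) : s ∈ {3, 5, 6}, s ≤ k}:
k:     0  1  2  3  4  5  6  7  8  9
g(k):  0  0  0  1  1  1  2  2  2  0
So g(9) = 0.
Pile B is a plain Nim pile of size 9, so its Grundy value is 9.
The value of a disjunctive sum is the nim-sum of the parts.
Combined value = 0 XOR 9 = 9.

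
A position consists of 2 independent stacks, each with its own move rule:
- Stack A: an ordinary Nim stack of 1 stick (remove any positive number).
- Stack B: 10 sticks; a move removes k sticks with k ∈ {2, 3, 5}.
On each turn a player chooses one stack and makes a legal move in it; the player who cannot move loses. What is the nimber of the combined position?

Stack A is a plain Nim stack of size 1, so its Grundy value is 1.
Grundy values for stack B (subtraction set {2, 3, 5}):
k:     0  1  2  3  4  5  6  7  8  9 10
g(k):  0  0  1  1  2  2  3  0  0  1  1
So g(10) = 1.
By the Sprague-Grundy theorem, the Grundy value of a sum of independent games is the XOR of the component values.
Combined value = 1 ⊕ 1 = 0.

0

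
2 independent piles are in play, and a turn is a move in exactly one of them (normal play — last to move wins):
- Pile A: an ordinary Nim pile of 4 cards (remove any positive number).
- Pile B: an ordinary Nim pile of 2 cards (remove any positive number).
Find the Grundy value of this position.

Pile A is a plain Nim pile of size 4, so its Grundy value is 4.
Pile B is a plain Nim pile of size 2, so its Grundy value is 2.
The value of a disjunctive sum is the nim-sum of the parts.
Combined value = 4 XOR 2 = 6.

6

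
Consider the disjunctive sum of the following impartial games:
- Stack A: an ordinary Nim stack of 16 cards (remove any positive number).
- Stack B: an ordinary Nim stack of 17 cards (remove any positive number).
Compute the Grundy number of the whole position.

Stack A is a plain Nim stack of size 16, so its Grundy value is 16.
Stack B is a plain Nim stack of size 17, so its Grundy value is 17.
The value of a disjunctive sum is the nim-sum of the parts.
Combined value = 16 ⊕ 17 = 1.

1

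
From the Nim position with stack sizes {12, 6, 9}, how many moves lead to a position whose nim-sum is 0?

1

Compute the nim-sum pairwise:
12 XOR 6 = 10
10 XOR 9 = 3
The overall nim-sum is X = 3. A stack of size p has a winning move iff p XOR X < p (reduce it to p XOR X).
  12: 12 XOR 3 = 15 ≥ 12 — no move.
  6: 6 XOR 3 = 5 < 6 — winning move (to 5).
  9: 9 XOR 3 = 10 ≥ 9 — no move.
That gives 1 winning move.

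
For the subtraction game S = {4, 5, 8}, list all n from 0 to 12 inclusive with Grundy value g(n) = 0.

0, 1, 2, 3, 12

Grundy values for subtraction set {4, 5, 8}:
g(0) = mex{} = 0
g(1) = mex{} = 0
g(2) = mex{} = 0
g(3) = mex{} = 0
g(4) = mex{0} = 1
g(5) = mex{0} = 1
g(6) = mex{0} = 1
g(7) = mex{0} = 1
g(8) = mex{0,1} = 2
g(9) = mex{0,1} = 2
g(10) = mex{0,1} = 2
g(11) = mex{0,1} = 2
g(12) = mex{1,2} = 0
The P-positions (g = 0) in 0..12 are 0, 1, 2, 3, 12.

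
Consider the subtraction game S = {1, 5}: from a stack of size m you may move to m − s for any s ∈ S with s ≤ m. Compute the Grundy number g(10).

0

Compute g(0), g(1), … for moves {1, 5}:
k:     0  1  2  3  4  5  6  7  8  9 10
g(k):  0  1  0  1  0  1  0  1  0  1  0
So g(10) = 0.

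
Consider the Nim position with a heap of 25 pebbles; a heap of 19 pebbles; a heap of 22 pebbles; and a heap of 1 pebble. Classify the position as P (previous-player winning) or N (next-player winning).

N-position

Compute the nim-sum pairwise:
25 XOR 19 = 10
10 XOR 22 = 28
28 XOR 1 = 29
The nim-sum is 29 ≠ 0, so this is an N-position: the player to move can win.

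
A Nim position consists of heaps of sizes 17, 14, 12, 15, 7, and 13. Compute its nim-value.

22

Nim-sum: 17 ⊕ 14 ⊕ 12 ⊕ 15 ⊕ 7 ⊕ 13 = 22.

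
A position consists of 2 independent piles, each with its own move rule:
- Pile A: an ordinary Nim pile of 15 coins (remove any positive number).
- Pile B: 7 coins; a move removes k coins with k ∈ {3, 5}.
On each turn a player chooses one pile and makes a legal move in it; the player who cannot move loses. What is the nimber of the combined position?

13

Pile A is a plain Nim pile of size 15, so its Grundy value is 15.
For pile B, compute g(0), g(1), … with moves {3, 5}:
g(0) = mex{} = 0
g(1) = mex{} = 0
g(2) = mex{} = 0
g(3) = mex{0} = 1
g(4) = mex{0} = 1
g(5) = mex{0} = 1
g(6) = mex{0,1} = 2
g(7) = mex{0,1} = 2
So g(7) = 2.
The value of a disjunctive sum is the nim-sum of the parts.
Combined value = 15 ⊕ 2 = 13.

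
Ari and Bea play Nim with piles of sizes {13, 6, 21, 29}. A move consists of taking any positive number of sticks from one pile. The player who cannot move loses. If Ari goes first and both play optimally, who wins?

Ari wins

Nim-sum: 13 ⊕ 6 ⊕ 21 ⊕ 29 = 3.
The nim-sum is 3 ≠ 0, so this is an N-position: the player to move can win; Ari has a winning move.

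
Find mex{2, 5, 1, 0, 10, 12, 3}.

The values 0, 1, 2, 3 are all present; 4 is the first non-negative integer missing from the set.

4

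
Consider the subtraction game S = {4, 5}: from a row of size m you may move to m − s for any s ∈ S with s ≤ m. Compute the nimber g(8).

Compute g(0), g(1), … for moves {4, 5}:
g(0) = mex{} = 0
g(1) = mex{} = 0
g(2) = mex{} = 0
g(3) = mex{} = 0
g(4) = mex{0} = 1
g(5) = mex{0} = 1
g(6) = mex{0} = 1
g(7) = mex{0} = 1
g(8) = mex{0,1} = 2
So g(8) = 2.

2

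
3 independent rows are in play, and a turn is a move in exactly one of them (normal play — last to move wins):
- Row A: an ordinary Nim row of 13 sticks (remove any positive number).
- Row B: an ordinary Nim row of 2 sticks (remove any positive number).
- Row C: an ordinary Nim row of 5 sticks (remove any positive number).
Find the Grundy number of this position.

10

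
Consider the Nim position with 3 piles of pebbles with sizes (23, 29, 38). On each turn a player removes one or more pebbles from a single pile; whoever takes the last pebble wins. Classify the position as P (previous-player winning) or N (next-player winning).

N-position

Compute the nim-sum pairwise:
23 XOR 29 = 10
10 XOR 38 = 44
The nim-sum is 44 ≠ 0, so this is an N-position: the player to move can win.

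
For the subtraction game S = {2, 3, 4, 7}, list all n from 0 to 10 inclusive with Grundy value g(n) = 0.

0, 1, 6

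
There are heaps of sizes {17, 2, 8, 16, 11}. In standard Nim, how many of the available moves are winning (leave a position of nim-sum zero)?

Compute the nim-sum pairwise:
17 ^ 2 = 19
19 ^ 8 = 27
27 ^ 16 = 11
11 ^ 11 = 0
The nim-sum is already 0, so every move leaves a nonzero nim-sum — there are no winning moves.

0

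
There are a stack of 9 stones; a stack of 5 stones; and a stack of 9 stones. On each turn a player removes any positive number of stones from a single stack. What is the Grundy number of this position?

Write each in binary and XOR column by column:
  1001  (9)
  0101  (5)
  1001  (9)
  ----
  0101  (5)

5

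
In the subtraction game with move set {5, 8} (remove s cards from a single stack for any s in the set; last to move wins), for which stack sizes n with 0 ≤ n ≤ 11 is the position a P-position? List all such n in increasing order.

Compute g(0), g(1), … for moves {5, 8}:
g(0) = mex{} = 0
g(1) = mex{} = 0
g(2) = mex{} = 0
g(3) = mex{} = 0
g(4) = mex{} = 0
g(5) = mex{0} = 1
g(6) = mex{0} = 1
g(7) = mex{0} = 1
g(8) = mex{0} = 1
g(9) = mex{0} = 1
g(10) = mex{0,1} = 2
g(11) = mex{0,1} = 2
The P-positions (g = 0) in 0..11 are 0, 1, 2, 3, 4.

0, 1, 2, 3, 4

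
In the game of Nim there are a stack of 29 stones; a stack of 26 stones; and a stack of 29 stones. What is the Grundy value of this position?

26

Nim-sum: 29 XOR 26 XOR 29 = 26.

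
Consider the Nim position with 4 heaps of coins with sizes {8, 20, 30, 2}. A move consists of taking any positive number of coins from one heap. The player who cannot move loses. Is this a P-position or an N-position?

P-position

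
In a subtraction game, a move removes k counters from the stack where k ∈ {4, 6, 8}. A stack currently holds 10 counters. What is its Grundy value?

Compute g(0), g(1), … for moves {4, 6, 8}:
k:     0  1  2  3  4  5  6  7  8  9 10
g(k):  0  0  0  0  1  1  1  1  2  2  2
So g(10) = 2.

2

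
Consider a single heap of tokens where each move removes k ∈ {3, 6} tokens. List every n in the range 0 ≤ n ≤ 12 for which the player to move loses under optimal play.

0, 1, 2, 9, 10, 11

Compute g(0), g(1), … for moves {3, 6}:
g(0) = mex{} = 0
g(1) = mex{} = 0
g(2) = mex{} = 0
g(3) = mex{0} = 1
g(4) = mex{0} = 1
g(5) = mex{0} = 1
g(6) = mex{0,1} = 2
g(7) = mex{0,1} = 2
g(8) = mex{0,1} = 2
g(9) = mex{1,2} = 0
g(10) = mex{1,2} = 0
g(11) = mex{1,2} = 0
g(12) = mex{0,2} = 1
The P-positions (g = 0) in 0..12 are 0, 1, 2, 9, 10, 11.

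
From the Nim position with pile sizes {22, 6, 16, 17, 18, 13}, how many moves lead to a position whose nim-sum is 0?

1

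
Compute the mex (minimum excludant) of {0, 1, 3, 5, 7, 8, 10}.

The values 0, 1 are all present; 2 is the first non-negative integer missing from the set.

2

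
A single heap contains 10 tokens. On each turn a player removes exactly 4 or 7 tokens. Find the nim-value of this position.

2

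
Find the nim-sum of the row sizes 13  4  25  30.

In binary:
  01101  (13)
  00100  (4)
  11001  (25)
  11110  (30)
  -----
  01110  (14)

14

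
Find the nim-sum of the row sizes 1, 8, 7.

14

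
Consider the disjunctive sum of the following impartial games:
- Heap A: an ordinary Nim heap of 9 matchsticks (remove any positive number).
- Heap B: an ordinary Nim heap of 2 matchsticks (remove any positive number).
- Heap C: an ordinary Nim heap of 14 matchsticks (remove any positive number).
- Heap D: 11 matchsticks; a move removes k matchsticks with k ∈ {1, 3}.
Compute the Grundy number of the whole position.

4

Heap A is a plain Nim heap of size 9, so its Grundy value is 9.
Heap B is a plain Nim heap of size 2, so its Grundy value is 2.
Heap C is a plain Nim heap of size 14, so its Grundy value is 14.
For heap D, compute g(0), g(1), … with moves {1, 3}:
g(0) = mex{} = 0
g(1) = mex{0} = 1
g(2) = mex{1} = 0
g(3) = mex{0} = 1
g(4) = mex{1} = 0
g(5) = mex{0} = 1
g(6) = mex{1} = 0
g(7) = mex{0} = 1
g(8) = mex{1} = 0
g(9) = mex{0} = 1
g(10) = mex{1} = 0
g(11) = mex{0} = 1
So g(11) = 1.
By the Sprague-Grundy theorem, the Grundy value of a sum of independent games is the XOR of the component values.
Combined value = 9 ⊕ 2 ⊕ 14 ⊕ 1 = 4.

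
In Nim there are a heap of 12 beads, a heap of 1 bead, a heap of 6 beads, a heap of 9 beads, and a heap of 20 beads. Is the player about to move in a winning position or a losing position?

Nim-sum: 12 XOR 1 XOR 6 XOR 9 XOR 20 = 22.
The nim-sum is 22 ≠ 0, so this is an N-position: the player to move can win.

Winning position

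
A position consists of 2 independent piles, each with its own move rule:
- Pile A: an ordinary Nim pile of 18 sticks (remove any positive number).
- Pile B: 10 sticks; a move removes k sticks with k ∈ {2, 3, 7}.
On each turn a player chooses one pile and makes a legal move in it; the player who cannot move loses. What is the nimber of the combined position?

Pile A is a plain Nim pile of size 18, so its Grundy value is 18.
Grundy values for pile B (subtraction set {2, 3, 7}):
k:     0  1  2  3  4  5  6  7  8  9 10
g(k):  0  0  1  1  2  0  0  1  1  2  0
So g(10) = 0.
By the Sprague-Grundy theorem, the Grundy value of a sum of independent games is the XOR of the component values.
Combined value = 18 ⊕ 0 = 18.

18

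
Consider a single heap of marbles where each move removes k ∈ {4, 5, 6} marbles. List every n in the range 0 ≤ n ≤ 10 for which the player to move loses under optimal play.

0, 1, 2, 3, 10

Compute g(0), g(1), … for moves {4, 5, 6}:
k:     0  1  2  3  4  5  6  7  8  9 10
g(k):  0  0  0  0  1  1  1  1  2  2  0
The P-positions (g = 0) in 0..10 are 0, 1, 2, 3, 10.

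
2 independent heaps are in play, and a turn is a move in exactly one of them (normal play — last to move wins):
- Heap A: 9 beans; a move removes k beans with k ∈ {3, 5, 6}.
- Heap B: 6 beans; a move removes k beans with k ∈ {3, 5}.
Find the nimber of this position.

Grundy values for heap A (subtraction set {3, 5, 6}):
g(0) = mex{} = 0
g(1) = mex{} = 0
g(2) = mex{} = 0
g(3) = mex{0} = 1
g(4) = mex{0} = 1
g(5) = mex{0} = 1
g(6) = mex{0,1} = 2
g(7) = mex{0,1} = 2
g(8) = mex{0,1} = 2
g(9) = mex{1,2} = 0
So g(9) = 0.
Build the Grundy sequence for heap B with g(k) = mex{g(k−s) : s ∈ {3, 5}, s ≤ k}:
k:     0  1  2  3  4  5  6
g(k):  0  0  0  1  1  1  2
So g(6) = 2.
The value of a disjunctive sum is the nim-sum of the parts.
Combined value = 0 XOR 2 = 2.

2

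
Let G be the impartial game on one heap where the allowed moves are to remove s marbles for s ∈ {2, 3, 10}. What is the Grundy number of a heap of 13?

0

Grundy values for subtraction set {2, 3, 10}:
g(0) = mex{} = 0
g(1) = mex{} = 0
g(2) = mex{0} = 1
g(3) = mex{0} = 1
g(4) = mex{0,1} = 2
g(5) = mex{1} = 0
g(6) = mex{1,2} = 0
g(7) = mex{0,2} = 1
g(8) = mex{0} = 1
g(9) = mex{0,1} = 2
g(10) = mex{0,1} = 2
g(11) = mex{0,1,2} = 3
g(12) = mex{1,2} = 0
g(13) = mex{1,2,3} = 0
So g(13) = 0.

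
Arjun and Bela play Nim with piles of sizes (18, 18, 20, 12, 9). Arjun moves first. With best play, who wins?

Nim-sum: 18 ^ 18 ^ 20 ^ 12 ^ 9 = 17.
The nim-sum is 17 ≠ 0, so this is an N-position: the player to move can win; Arjun has a winning move.

Arjun wins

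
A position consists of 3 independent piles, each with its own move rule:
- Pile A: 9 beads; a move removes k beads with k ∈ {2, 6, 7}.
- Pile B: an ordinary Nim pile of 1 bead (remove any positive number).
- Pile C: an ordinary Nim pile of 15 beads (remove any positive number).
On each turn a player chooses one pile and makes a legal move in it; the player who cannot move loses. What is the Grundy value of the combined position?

Grundy values for pile A (subtraction set {2, 6, 7}):
g(0) = mex{} = 0
g(1) = mex{} = 0
g(2) = mex{0} = 1
g(3) = mex{0} = 1
g(4) = mex{1} = 0
g(5) = mex{1} = 0
g(6) = mex{0} = 1
g(7) = mex{0} = 1
g(8) = mex{0,1} = 2
g(9) = mex{1} = 0
So g(9) = 0.
Pile B is a plain Nim pile of size 1, so its Grundy value is 1.
Pile C is a plain Nim pile of size 15, so its Grundy value is 15.
By the Sprague-Grundy theorem, the Grundy value of a sum of independent games is the XOR of the component values.
Combined value = 0 ⊕ 1 ⊕ 15 = 14.

14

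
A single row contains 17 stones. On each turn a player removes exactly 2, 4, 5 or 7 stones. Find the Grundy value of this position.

4

Grundy values for subtraction set {2, 4, 5, 7}:
k:     0  1  2  3  4  5  6  7  8  9 10 11 12 13 14 15 16 17
g(k):  0  0  1  1  2  2  3  3  4  0  0  1  1  2  2  3  3  4
So g(17) = 4.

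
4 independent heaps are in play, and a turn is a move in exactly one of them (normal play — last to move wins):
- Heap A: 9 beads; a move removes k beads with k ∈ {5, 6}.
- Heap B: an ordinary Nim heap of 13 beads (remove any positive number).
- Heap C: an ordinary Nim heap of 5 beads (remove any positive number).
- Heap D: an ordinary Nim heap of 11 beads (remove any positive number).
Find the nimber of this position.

2

For heap A, compute g(0), g(1), … with moves {5, 6}:
g(0) = mex{} = 0
g(1) = mex{} = 0
g(2) = mex{} = 0
g(3) = mex{} = 0
g(4) = mex{} = 0
g(5) = mex{0} = 1
g(6) = mex{0} = 1
g(7) = mex{0} = 1
g(8) = mex{0} = 1
g(9) = mex{0} = 1
So g(9) = 1.
Heap B is a plain Nim heap of size 13, so its Grundy value is 13.
Heap C is a plain Nim heap of size 5, so its Grundy value is 5.
Heap D is a plain Nim heap of size 11, so its Grundy value is 11.
By the Sprague-Grundy theorem, the Grundy value of a sum of independent games is the XOR of the component values.
Combined value = 1 ⊕ 13 ⊕ 5 ⊕ 11 = 2.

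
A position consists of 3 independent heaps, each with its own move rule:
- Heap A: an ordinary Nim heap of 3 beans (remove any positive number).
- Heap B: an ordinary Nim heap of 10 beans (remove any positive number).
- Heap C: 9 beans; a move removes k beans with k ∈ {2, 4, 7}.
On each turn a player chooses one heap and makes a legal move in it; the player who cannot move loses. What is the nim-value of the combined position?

Heap A is a plain Nim heap of size 3, so its Grundy value is 3.
Heap B is a plain Nim heap of size 10, so its Grundy value is 10.
For heap C, compute g(0), g(1), … with moves {2, 4, 7}:
k:     0  1  2  3  4  5  6  7  8  9
g(k):  0  0  1  1  2  2  0  3  1  0
So g(9) = 0.
The value of a disjunctive sum is the nim-sum of the parts.
Combined value = 3 ⊕ 10 ⊕ 0 = 9.

9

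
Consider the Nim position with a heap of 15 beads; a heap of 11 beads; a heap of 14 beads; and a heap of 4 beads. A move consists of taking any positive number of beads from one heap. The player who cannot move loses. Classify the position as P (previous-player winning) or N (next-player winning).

Compute the nim-sum pairwise:
15 ^ 11 = 4
4 ^ 14 = 10
10 ^ 4 = 14
The nim-sum is 14 ≠ 0, so this is an N-position: the player to move can win.

N-position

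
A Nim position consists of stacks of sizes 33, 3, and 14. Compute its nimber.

Compute the nim-sum pairwise:
33 ^ 3 = 34
34 ^ 14 = 44

44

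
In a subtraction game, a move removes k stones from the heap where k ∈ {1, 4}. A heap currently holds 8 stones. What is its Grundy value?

Build the Grundy sequence with g(k) = mex{g(k−s) : s ∈ {1, 4}, s ≤ k}:
k:     0  1  2  3  4  5  6  7  8
g(k):  0  1  0  1  2  0  1  0  1
So g(8) = 1.

1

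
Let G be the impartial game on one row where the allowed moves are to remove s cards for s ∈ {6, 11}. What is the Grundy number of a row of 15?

Grundy values for subtraction set {6, 11}:
k:     0  1  2  3  4  5  6  7  8  9 10 11 12 13 14 15
g(k):  0  0  0  0  0  0  1  1  1  1  1  1  2  2  2  2
So g(15) = 2.

2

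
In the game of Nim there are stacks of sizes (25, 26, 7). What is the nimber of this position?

Nim-sum: 25 ^ 26 ^ 7 = 4.

4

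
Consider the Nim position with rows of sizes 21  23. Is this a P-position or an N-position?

Compute the nim-sum pairwise:
21 ⊕ 23 = 2
The nim-sum is 2 ≠ 0, so this is an N-position: the player to move can win.

N-position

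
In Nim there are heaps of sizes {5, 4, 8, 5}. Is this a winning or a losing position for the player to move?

Winning position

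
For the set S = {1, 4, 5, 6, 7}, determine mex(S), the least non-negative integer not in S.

0 is not in the set, so the mex is 0.

0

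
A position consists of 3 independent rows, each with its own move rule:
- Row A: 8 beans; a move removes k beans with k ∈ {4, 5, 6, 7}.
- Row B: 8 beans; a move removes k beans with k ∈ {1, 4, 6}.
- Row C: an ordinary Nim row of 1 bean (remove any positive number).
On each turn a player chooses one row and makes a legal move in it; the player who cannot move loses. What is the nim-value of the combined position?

2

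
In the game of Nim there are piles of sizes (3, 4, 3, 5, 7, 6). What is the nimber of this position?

0

Compute the nim-sum pairwise:
3 XOR 4 = 7
7 XOR 3 = 4
4 XOR 5 = 1
1 XOR 7 = 6
6 XOR 6 = 0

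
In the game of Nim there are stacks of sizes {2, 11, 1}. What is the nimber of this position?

8

Nim-sum: 2 XOR 11 XOR 1 = 8.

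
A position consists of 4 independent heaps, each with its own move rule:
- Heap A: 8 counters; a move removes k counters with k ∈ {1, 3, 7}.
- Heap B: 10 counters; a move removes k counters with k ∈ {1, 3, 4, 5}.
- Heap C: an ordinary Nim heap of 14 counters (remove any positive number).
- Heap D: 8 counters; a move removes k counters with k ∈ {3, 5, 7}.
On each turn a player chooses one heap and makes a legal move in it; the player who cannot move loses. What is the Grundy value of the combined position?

12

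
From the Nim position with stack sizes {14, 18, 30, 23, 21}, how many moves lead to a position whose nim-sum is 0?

Compute the nim-sum pairwise:
14 ⊕ 18 = 28
28 ⊕ 30 = 2
2 ⊕ 23 = 21
21 ⊕ 21 = 0
The nim-sum is already 0, so every move leaves a nonzero nim-sum — there are no winning moves.

0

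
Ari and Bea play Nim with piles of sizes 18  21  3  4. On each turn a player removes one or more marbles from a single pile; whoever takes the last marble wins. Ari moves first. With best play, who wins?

Bea wins

Nim-sum: 18 XOR 21 XOR 3 XOR 4 = 0.
The nim-sum is 0, so this is a P-position: the player to move is in a losing position under optimal play; Ari is about to move from it and so loses — Bea wins.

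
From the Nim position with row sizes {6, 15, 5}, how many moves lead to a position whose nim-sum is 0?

Nim-sum: 6 XOR 15 XOR 5 = 12.
The overall nim-sum is X = 12. A row of size p has a winning move iff p XOR X < p (reduce it to p XOR X).
  6: 6 XOR 12 = 10 ≥ 6 — no move.
  15: 15 XOR 12 = 3 < 15 — winning move (to 3).
  5: 5 XOR 12 = 9 ≥ 5 — no move.
That gives 1 winning move.

1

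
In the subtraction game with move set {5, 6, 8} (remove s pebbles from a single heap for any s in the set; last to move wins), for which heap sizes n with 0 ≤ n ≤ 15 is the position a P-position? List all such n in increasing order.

0, 1, 2, 3, 4, 13, 14, 15

Build the Grundy sequence with g(k) = mex{g(k−s) : s ∈ {5, 6, 8}, s ≤ k}:
k:     0  1  2  3  4  5  6  7  8  9 10 11 12 13 14 15
g(k):  0  0  0  0  0  1  1  1  1  1  2  2  2  0  0  0
The P-positions (g = 0) in 0..15 are 0, 1, 2, 3, 4, 13, 14, 15.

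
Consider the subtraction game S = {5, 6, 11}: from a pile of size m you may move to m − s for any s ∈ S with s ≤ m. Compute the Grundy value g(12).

2

Build the Grundy sequence with g(k) = mex{g(k−s) : s ∈ {5, 6, 11}, s ≤ k}:
g(0) = mex{} = 0
g(1) = mex{} = 0
g(2) = mex{} = 0
g(3) = mex{} = 0
g(4) = mex{} = 0
g(5) = mex{0} = 1
g(6) = mex{0} = 1
g(7) = mex{0} = 1
g(8) = mex{0} = 1
g(9) = mex{0} = 1
g(10) = mex{0,1} = 2
g(11) = mex{0,1} = 2
g(12) = mex{0,1} = 2
So g(12) = 2.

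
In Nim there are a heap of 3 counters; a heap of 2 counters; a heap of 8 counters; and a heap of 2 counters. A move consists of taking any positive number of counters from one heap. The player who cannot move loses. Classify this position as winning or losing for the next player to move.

Winning position

Nim-sum: 3 XOR 2 XOR 8 XOR 2 = 11.
The nim-sum is 11 ≠ 0, so this is an N-position: the player to move can win.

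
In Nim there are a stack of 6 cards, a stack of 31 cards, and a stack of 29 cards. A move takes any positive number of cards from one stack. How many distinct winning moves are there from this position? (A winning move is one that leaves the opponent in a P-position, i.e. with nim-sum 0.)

3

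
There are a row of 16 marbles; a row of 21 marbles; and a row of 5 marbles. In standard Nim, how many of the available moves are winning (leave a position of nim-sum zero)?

0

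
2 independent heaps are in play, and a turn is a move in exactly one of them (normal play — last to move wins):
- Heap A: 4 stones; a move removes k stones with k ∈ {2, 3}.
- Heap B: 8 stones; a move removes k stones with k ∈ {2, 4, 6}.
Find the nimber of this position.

2

For heap A, compute g(0), g(1), … with moves {2, 3}:
g(0) = mex{} = 0
g(1) = mex{} = 0
g(2) = mex{0} = 1
g(3) = mex{0} = 1
g(4) = mex{0,1} = 2
So g(4) = 2.
For heap B, compute g(0), g(1), … with moves {2, 4, 6}:
g(0) = mex{} = 0
g(1) = mex{} = 0
g(2) = mex{0} = 1
g(3) = mex{0} = 1
g(4) = mex{0,1} = 2
g(5) = mex{0,1} = 2
g(6) = mex{0,1,2} = 3
g(7) = mex{0,1,2} = 3
g(8) = mex{1,2,3} = 0
So g(8) = 0.
By the Sprague-Grundy theorem, the Grundy value of a sum of independent games is the XOR of the component values.
Combined value = 2 ⊕ 0 = 2.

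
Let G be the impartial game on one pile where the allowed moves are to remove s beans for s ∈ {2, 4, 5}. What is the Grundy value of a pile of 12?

2

Grundy values for subtraction set {2, 4, 5}:
g(0) = mex{} = 0
g(1) = mex{} = 0
g(2) = mex{0} = 1
g(3) = mex{0} = 1
g(4) = mex{0,1} = 2
g(5) = mex{0,1} = 2
g(6) = mex{0,1,2} = 3
g(7) = mex{1,2} = 0
g(8) = mex{1,2,3} = 0
g(9) = mex{0,2} = 1
g(10) = mex{0,2,3} = 1
g(11) = mex{0,1,3} = 2
g(12) = mex{0,1} = 2
So g(12) = 2.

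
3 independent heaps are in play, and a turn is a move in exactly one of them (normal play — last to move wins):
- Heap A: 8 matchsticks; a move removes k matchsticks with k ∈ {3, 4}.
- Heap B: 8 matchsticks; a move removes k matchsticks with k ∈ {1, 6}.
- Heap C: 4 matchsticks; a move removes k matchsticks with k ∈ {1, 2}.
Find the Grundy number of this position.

0

Build the Grundy sequence for heap A with g(k) = mex{g(k−s) : s ∈ {3, 4}, s ≤ k}:
k:     0  1  2  3  4  5  6  7  8
g(k):  0  0  0  1  1  1  2  0  0
So g(8) = 0.
For heap B, compute g(0), g(1), … with moves {1, 6}:
k:     0  1  2  3  4  5  6  7  8
g(k):  0  1  0  1  0  1  2  0  1
So g(8) = 1.
Grundy values for heap C (subtraction set {1, 2}):
g(0) = mex{} = 0
g(1) = mex{0} = 1
g(2) = mex{0,1} = 2
g(3) = mex{1,2} = 0
g(4) = mex{0,2} = 1
So g(4) = 1.
The value of a disjunctive sum is the nim-sum of the parts.
Combined value = 0 ⊕ 1 ⊕ 1 = 0.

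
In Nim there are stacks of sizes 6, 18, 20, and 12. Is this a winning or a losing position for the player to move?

Winning position

Write each in binary and XOR column by column:
  00110  (6)
  10010  (18)
  10100  (20)
  01100  (12)
  -----
  01100  (12)
The nim-sum is 12 ≠ 0, so this is an N-position: the player to move can win.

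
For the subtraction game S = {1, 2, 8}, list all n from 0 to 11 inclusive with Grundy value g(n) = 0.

Grundy values for subtraction set {1, 2, 8}:
k:     0  1  2  3  4  5  6  7  8  9 10 11
g(k):  0  1  2  0  1  2  0  1  2  0  1  2
The P-positions (g = 0) in 0..11 are 0, 3, 6, 9.

0, 3, 6, 9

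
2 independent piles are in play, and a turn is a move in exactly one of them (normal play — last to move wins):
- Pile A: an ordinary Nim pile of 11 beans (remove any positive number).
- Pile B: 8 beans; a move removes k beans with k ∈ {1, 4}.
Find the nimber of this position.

Pile A is a plain Nim pile of size 11, so its Grundy value is 11.
For pile B, compute g(0), g(1), … with moves {1, 4}:
k:     0  1  2  3  4  5  6  7  8
g(k):  0  1  0  1  2  0  1  0  1
So g(8) = 1.
By the Sprague-Grundy theorem, the Grundy value of a sum of independent games is the XOR of the component values.
Combined value = 11 ⊕ 1 = 10.

10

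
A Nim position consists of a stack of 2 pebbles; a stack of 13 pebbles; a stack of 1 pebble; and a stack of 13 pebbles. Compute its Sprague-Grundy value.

3

Compute the nim-sum pairwise:
2 ^ 13 = 15
15 ^ 1 = 14
14 ^ 13 = 3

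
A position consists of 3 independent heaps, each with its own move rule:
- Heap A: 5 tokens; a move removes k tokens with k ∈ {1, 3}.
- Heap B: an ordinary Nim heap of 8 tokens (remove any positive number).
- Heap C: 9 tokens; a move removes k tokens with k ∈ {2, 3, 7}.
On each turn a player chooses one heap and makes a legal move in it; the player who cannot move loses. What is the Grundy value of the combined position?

For heap A, compute g(0), g(1), … with moves {1, 3}:
k:     0  1  2  3  4  5
g(k):  0  1  0  1  0  1
So g(5) = 1.
Heap B is a plain Nim heap of size 8, so its Grundy value is 8.
Build the Grundy sequence for heap C with g(k) = mex{g(k−s) : s ∈ {2, 3, 7}, s ≤ k}:
k:     0  1  2  3  4  5  6  7  8  9
g(k):  0  0  1  1  2  0  0  1  1  2
So g(9) = 2.
The value of a disjunctive sum is the nim-sum of the parts.
Combined value = 1 ⊕ 8 ⊕ 2 = 11.

11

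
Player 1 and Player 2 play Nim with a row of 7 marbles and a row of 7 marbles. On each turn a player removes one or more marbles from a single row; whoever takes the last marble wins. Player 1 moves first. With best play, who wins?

Nim-sum: 7 ⊕ 7 = 0.
The nim-sum is 0, so this is a P-position: the player to move is in a losing position under optimal play; Player 1 is about to move from it and so loses — Player 2 wins.

Player 2 wins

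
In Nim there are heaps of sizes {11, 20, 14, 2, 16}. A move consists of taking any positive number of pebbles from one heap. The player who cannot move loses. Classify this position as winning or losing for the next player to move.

Winning position

Compute the nim-sum pairwise:
11 XOR 20 = 31
31 XOR 14 = 17
17 XOR 2 = 19
19 XOR 16 = 3
The nim-sum is 3 ≠ 0, so this is an N-position: the player to move can win.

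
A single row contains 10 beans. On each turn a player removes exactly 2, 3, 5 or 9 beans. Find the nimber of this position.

Build the Grundy sequence with g(k) = mex{g(k−s) : s ∈ {2, 3, 5, 9}, s ≤ k}:
k:     0  1  2  3  4  5  6  7  8  9 10
g(k):  0  0  1  1  2  2  3  0  0  1  1
So g(10) = 1.

1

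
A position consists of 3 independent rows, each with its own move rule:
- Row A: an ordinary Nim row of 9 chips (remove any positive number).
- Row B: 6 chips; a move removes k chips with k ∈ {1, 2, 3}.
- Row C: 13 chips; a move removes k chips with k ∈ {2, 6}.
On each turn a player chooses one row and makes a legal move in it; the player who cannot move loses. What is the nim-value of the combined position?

11

Row A is a plain Nim row of size 9, so its Grundy value is 9.
Build the Grundy sequence for row B with g(k) = mex{g(k−s) : s ∈ {1, 2, 3}, s ≤ k}:
g(0) = mex{} = 0
g(1) = mex{0} = 1
g(2) = mex{0,1} = 2
g(3) = mex{0,1,2} = 3
g(4) = mex{1,2,3} = 0
g(5) = mex{0,2,3} = 1
g(6) = mex{0,1,3} = 2
So g(6) = 2.
For row C, compute g(0), g(1), … with moves {2, 6}:
g(0) = mex{} = 0
g(1) = mex{} = 0
g(2) = mex{0} = 1
g(3) = mex{0} = 1
g(4) = mex{1} = 0
g(5) = mex{1} = 0
g(6) = mex{0} = 1
g(7) = mex{0} = 1
g(8) = mex{1} = 0
g(9) = mex{1} = 0
g(10) = mex{0} = 1
g(11) = mex{0} = 1
g(12) = mex{1} = 0
g(13) = mex{1} = 0
So g(13) = 0.
The value of a disjunctive sum is the nim-sum of the parts.
Combined value = 9 XOR 2 XOR 0 = 11.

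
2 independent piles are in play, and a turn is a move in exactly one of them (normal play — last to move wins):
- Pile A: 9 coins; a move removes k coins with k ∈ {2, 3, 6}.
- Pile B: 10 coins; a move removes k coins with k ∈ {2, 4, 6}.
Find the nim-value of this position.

1

For pile A, compute g(0), g(1), … with moves {2, 3, 6}:
k:     0  1  2  3  4  5  6  7  8  9
g(k):  0  0  1  1  2  0  3  1  2  0
So g(9) = 0.
Build the Grundy sequence for pile B with g(k) = mex{g(k−s) : s ∈ {2, 4, 6}, s ≤ k}:
g(0) = mex{} = 0
g(1) = mex{} = 0
g(2) = mex{0} = 1
g(3) = mex{0} = 1
g(4) = mex{0,1} = 2
g(5) = mex{0,1} = 2
g(6) = mex{0,1,2} = 3
g(7) = mex{0,1,2} = 3
g(8) = mex{1,2,3} = 0
g(9) = mex{1,2,3} = 0
g(10) = mex{0,2,3} = 1
So g(10) = 1.
By the Sprague-Grundy theorem, the Grundy value of a sum of independent games is the XOR of the component values.
Combined value = 0 XOR 1 = 1.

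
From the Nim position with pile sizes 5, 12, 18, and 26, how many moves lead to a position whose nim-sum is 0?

Write each in binary and XOR column by column:
  00101  (5)
  01100  (12)
  10010  (18)
  11010  (26)
  -----
  00001  (1)
The overall nim-sum is X = 1. A pile of size p has a winning move iff p XOR X < p (reduce it to p XOR X).
  5: 5 XOR 1 = 4 < 5 — winning move (to 4).
  12: 12 XOR 1 = 13 ≥ 12 — no move.
  18: 18 XOR 1 = 19 ≥ 18 — no move.
  26: 26 XOR 1 = 27 ≥ 26 — no move.
That gives 1 winning move.

1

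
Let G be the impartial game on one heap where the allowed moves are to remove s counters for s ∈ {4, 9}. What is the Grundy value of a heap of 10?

Build the Grundy sequence with g(k) = mex{g(k−s) : s ∈ {4, 9}, s ≤ k}:
g(0) = mex{} = 0
g(1) = mex{} = 0
g(2) = mex{} = 0
g(3) = mex{} = 0
g(4) = mex{0} = 1
g(5) = mex{0} = 1
g(6) = mex{0} = 1
g(7) = mex{0} = 1
g(8) = mex{1} = 0
g(9) = mex{0,1} = 2
g(10) = mex{0,1} = 2
So g(10) = 2.

2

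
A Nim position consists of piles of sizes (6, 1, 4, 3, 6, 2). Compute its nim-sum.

4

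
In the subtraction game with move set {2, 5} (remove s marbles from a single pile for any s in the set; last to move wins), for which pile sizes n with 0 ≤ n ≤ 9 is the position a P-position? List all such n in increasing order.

0, 1, 4, 7, 8

Grundy values for subtraction set {2, 5}:
g(0) = mex{} = 0
g(1) = mex{} = 0
g(2) = mex{0} = 1
g(3) = mex{0} = 1
g(4) = mex{1} = 0
g(5) = mex{0,1} = 2
g(6) = mex{0} = 1
g(7) = mex{1,2} = 0
g(8) = mex{1} = 0
g(9) = mex{0} = 1
The P-positions (g = 0) in 0..9 are 0, 1, 4, 7, 8.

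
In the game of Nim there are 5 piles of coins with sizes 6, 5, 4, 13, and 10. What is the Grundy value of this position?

Compute the nim-sum pairwise:
6 ⊕ 5 = 3
3 ⊕ 4 = 7
7 ⊕ 13 = 10
10 ⊕ 10 = 0

0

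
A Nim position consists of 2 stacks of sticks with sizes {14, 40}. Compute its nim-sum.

Bitwise XOR of the heap sizes:
  001110  (14)
  101000  (40)
  ------
  100110  (38)

38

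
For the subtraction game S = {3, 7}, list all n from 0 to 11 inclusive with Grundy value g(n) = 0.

0, 1, 2, 6, 10, 11

Grundy values for subtraction set {3, 7}:
k:     0  1  2  3  4  5  6  7  8  9 10 11
g(k):  0  0  0  1  1  1  0  2  2  1  0  0
The P-positions (g = 0) in 0..11 are 0, 1, 2, 6, 10, 11.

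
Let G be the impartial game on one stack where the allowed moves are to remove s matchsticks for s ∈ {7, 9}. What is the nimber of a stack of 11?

Build the Grundy sequence with g(k) = mex{g(k−s) : s ∈ {7, 9}, s ≤ k}:
g(0) = mex{} = 0
g(1) = mex{} = 0
g(2) = mex{} = 0
g(3) = mex{} = 0
g(4) = mex{} = 0
g(5) = mex{} = 0
g(6) = mex{} = 0
g(7) = mex{0} = 1
g(8) = mex{0} = 1
g(9) = mex{0} = 1
g(10) = mex{0} = 1
g(11) = mex{0} = 1
So g(11) = 1.

1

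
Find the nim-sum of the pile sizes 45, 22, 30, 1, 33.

Write each in binary and XOR column by column:
  101101  (45)
  010110  (22)
  011110  (30)
  000001  (1)
  100001  (33)
  ------
  000101  (5)

5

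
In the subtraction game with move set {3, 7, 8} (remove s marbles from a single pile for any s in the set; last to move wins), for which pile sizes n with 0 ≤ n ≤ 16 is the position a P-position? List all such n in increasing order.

0, 1, 2, 6, 11, 12, 16

Compute g(0), g(1), … for moves {3, 7, 8}:
k:     0  1  2  3  4  5  6  7  8  9 10 11 12 13 14 15 16
g(k):  0  0  0  1  1  1  0  2  2  1  3  0  0  2  1  1  0
The P-positions (g = 0) in 0..16 are 0, 1, 2, 6, 11, 12, 16.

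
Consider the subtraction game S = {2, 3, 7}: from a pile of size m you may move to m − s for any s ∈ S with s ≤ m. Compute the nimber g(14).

2

Build the Grundy sequence with g(k) = mex{g(k−s) : s ∈ {2, 3, 7}, s ≤ k}:
g(0) = mex{} = 0
g(1) = mex{} = 0
g(2) = mex{0} = 1
g(3) = mex{0} = 1
g(4) = mex{0,1} = 2
g(5) = mex{1} = 0
g(6) = mex{1,2} = 0
g(7) = mex{0,2} = 1
g(8) = mex{0} = 1
g(9) = mex{0,1} = 2
g(10) = mex{1} = 0
g(11) = mex{1,2} = 0
g(12) = mex{0,2} = 1
g(13) = mex{0} = 1
g(14) = mex{0,1} = 2
So g(14) = 2.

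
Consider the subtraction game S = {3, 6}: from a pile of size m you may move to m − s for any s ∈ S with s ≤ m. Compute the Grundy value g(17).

Grundy values for subtraction set {3, 6}:
k:     0  1  2  3  4  5  6  7  8  9 10 11 12 13 14 15 16 17
g(k):  0  0  0  1  1  1  2  2  2  0  0  0  1  1  1  2  2  2
So g(17) = 2.

2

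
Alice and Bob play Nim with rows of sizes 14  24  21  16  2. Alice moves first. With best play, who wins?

Alice wins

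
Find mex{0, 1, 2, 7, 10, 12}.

3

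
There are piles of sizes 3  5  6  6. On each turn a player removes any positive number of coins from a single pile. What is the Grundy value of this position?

Compute the nim-sum pairwise:
3 ⊕ 5 = 6
6 ⊕ 6 = 0
0 ⊕ 6 = 6

6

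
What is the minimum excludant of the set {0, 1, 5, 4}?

2

The values 0, 1 are all present; 2 is the first non-negative integer missing from the set.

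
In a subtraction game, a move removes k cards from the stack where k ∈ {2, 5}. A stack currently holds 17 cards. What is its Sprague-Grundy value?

1

Build the Grundy sequence with g(k) = mex{g(k−s) : s ∈ {2, 5}, s ≤ k}:
k:     0  1  2  3  4  5  6  7  8  9 10 11 12 13 14 15 16 17
g(k):  0  0  1  1  0  2  1  0  0  1  1  0  2  1  0  0  1  1
So g(17) = 1.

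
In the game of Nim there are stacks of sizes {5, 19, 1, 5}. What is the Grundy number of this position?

18

Nim-sum: 5 XOR 19 XOR 1 XOR 5 = 18.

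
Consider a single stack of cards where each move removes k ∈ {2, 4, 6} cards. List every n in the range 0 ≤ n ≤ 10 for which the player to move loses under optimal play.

0, 1, 8, 9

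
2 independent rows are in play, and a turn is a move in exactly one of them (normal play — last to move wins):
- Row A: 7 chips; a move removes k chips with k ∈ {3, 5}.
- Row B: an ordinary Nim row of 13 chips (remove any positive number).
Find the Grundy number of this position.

15

Grundy values for row A (subtraction set {3, 5}):
g(0) = mex{} = 0
g(1) = mex{} = 0
g(2) = mex{} = 0
g(3) = mex{0} = 1
g(4) = mex{0} = 1
g(5) = mex{0} = 1
g(6) = mex{0,1} = 2
g(7) = mex{0,1} = 2
So g(7) = 2.
Row B is a plain Nim row of size 13, so its Grundy value is 13.
By the Sprague-Grundy theorem, the Grundy value of a sum of independent games is the XOR of the component values.
Combined value = 2 ⊕ 13 = 15.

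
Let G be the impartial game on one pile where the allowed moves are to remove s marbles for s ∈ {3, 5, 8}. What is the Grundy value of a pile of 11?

Grundy values for subtraction set {3, 5, 8}:
k:     0  1  2  3  4  5  6  7  8  9 10 11
g(k):  0  0  0  1  1  1  2  2  2  3  3  0
So g(11) = 0.

0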